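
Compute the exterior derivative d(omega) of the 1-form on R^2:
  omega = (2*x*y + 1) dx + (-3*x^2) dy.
d(omega) = (-8*x) dx ∧ dy

For a 1-form omega = sum_i f_i dx_i, the exterior derivative is
  d(omega) = sum_{i < j} (∂f_j/∂x_i - ∂f_i/∂x_j) dx_i ∧ dx_j.
  coefficient of dx ∧ dy: ∂f_2/∂x - ∂f_1/∂y = ∂(-3*x^2)/∂x - ∂(2*x*y + 1)/∂y = -8*x
Assembling: d(omega) = (-8*x) dx ∧ dy.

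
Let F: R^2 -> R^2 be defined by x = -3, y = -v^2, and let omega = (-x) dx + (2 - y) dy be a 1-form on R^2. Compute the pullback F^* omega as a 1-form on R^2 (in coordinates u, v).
F^* omega = (2*v*(-v^2 - 2)) dv

Using F^*(f dg) = (f ∘ F) d(g ∘ F), substitute each coordinate x_i by F_i(u, v) in f_i, and replace dx_i by d F_i = (∂F_i/∂u) du + (∂F_i/∂v) dv.
  For the x component: f_1(F) = 3; d F_1 = (0) du + (0) dv
  For the y component: f_2(F) = v^2 + 2; d F_2 = (0) du + (-2*v) dv
Combining and collecting du, dv coefficients:
  coeff of du: 0
  coeff of dv: 2*v*(-v^2 - 2)
F^* omega = (2*v*(-v^2 - 2)) dv.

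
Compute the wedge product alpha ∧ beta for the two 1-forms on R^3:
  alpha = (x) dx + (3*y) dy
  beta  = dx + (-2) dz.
alpha ∧ beta = (-2*x) dx ∧ dz + (-3*y) dx ∧ dy + (-6*y) dy ∧ dz

Distribute the wedge, using dx_i ∧ dx_j = -dx_j ∧ dx_i and dx_i ∧ dx_i = 0. For each pair (i, j) with i < j, the coefficient of dx_i ∧ dx_j in alpha ∧ beta is (alpha_i * beta_j - alpha_j * beta_i). Collecting: alpha ∧ beta = (-2*x) dx ∧ dz + (-3*y) dx ∧ dy + (-6*y) dy ∧ dz.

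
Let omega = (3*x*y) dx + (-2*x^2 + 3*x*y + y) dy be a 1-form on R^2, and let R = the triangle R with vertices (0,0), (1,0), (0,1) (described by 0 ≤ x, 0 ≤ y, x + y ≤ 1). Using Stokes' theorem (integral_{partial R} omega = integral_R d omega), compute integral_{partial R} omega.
integral_(partial R) omega = -2/3

Stokes: integral_partial_R omega = integral_R d omega with d omega = (∂Q/∂x - ∂P/∂y) dx ∧ dy.
  ∂Q/∂x = -4*x + 3*y
  ∂P/∂y = 3*x
  integrand = ∂Q/∂x - ∂P/∂y = -7*x + 3*y.
Integrating over R: integral_0^1 integral_0^{1-x} (-7*x + 3*y) dy dx = -2/3.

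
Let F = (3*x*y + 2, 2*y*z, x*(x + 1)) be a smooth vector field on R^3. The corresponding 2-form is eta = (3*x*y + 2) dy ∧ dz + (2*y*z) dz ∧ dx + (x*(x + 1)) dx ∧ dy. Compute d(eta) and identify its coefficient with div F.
d(eta) = (3*y + 2*z) dx ∧ dy ∧ dz; div F = 3*y + 2*z

For a 2-form in R^3 of the form above, applying d gives a 3-form with coefficient ∂P/∂x + ∂Q/∂y + ∂R/∂z:
  ∂P/∂x = 3*y
  ∂Q/∂y = 2*z
  ∂R/∂z = 0
Sum = 3*y + 2*z, which is exactly div F.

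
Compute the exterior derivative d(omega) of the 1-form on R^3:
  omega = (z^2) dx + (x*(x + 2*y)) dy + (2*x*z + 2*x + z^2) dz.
d(omega) = (2*x + 2*y) dx ∧ dy + (2) dx ∧ dz

For a 1-form omega = sum_i f_i dx_i, the exterior derivative is
  d(omega) = sum_{i < j} (∂f_j/∂x_i - ∂f_i/∂x_j) dx_i ∧ dx_j.
  coefficient of dx ∧ dy: ∂f_2/∂x - ∂f_1/∂y = ∂(x*(x + 2*y))/∂x - ∂(z^2)/∂y = 2*x + 2*y
  coefficient of dx ∧ dz: ∂f_3/∂x - ∂f_1/∂z = ∂(2*x*z + 2*x + z^2)/∂x - ∂(z^2)/∂z = 2
Assembling: d(omega) = (2*x + 2*y) dx ∧ dy + (2) dx ∧ dz.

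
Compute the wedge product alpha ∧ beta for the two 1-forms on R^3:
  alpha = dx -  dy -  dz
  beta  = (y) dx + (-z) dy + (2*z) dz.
alpha ∧ beta = (y - z) dx ∧ dy + (y + 2*z) dx ∧ dz + (-3*z) dy ∧ dz

Distribute the wedge, using dx_i ∧ dx_j = -dx_j ∧ dx_i and dx_i ∧ dx_i = 0. For each pair (i, j) with i < j, the coefficient of dx_i ∧ dx_j in alpha ∧ beta is (alpha_i * beta_j - alpha_j * beta_i). Collecting: alpha ∧ beta = (y - z) dx ∧ dy + (y + 2*z) dx ∧ dz + (-3*z) dy ∧ dz.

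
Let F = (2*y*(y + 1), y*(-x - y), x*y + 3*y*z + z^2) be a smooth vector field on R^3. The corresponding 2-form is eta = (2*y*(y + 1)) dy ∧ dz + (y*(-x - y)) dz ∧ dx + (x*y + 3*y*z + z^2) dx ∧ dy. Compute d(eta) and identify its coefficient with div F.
d(eta) = (-x + y + 2*z) dx ∧ dy ∧ dz; div F = -x + y + 2*z

For a 2-form in R^3 of the form above, applying d gives a 3-form with coefficient ∂P/∂x + ∂Q/∂y + ∂R/∂z:
  ∂P/∂x = 0
  ∂Q/∂y = -x - 2*y
  ∂R/∂z = 3*y + 2*z
Sum = -x + y + 2*z, which is exactly div F.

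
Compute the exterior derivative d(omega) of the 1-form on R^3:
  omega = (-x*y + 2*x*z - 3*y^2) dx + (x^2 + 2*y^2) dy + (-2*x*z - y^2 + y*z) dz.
d(omega) = (3*x + 6*y) dx ∧ dy + (-2*x - 2*z) dx ∧ dz + (-2*y + z) dy ∧ dz

For a 1-form omega = sum_i f_i dx_i, the exterior derivative is
  d(omega) = sum_{i < j} (∂f_j/∂x_i - ∂f_i/∂x_j) dx_i ∧ dx_j.
  coefficient of dx ∧ dy: ∂f_2/∂x - ∂f_1/∂y = ∂(x^2 + 2*y^2)/∂x - ∂(-x*y + 2*x*z - 3*y^2)/∂y = 3*x + 6*y
  coefficient of dx ∧ dz: ∂f_3/∂x - ∂f_1/∂z = ∂(-2*x*z - y^2 + y*z)/∂x - ∂(-x*y + 2*x*z - 3*y^2)/∂z = -2*x - 2*z
  coefficient of dy ∧ dz: ∂f_3/∂y - ∂f_2/∂z = ∂(-2*x*z - y^2 + y*z)/∂y - ∂(x^2 + 2*y^2)/∂z = -2*y + z
Assembling: d(omega) = (3*x + 6*y) dx ∧ dy + (-2*x - 2*z) dx ∧ dz + (-2*y + z) dy ∧ dz.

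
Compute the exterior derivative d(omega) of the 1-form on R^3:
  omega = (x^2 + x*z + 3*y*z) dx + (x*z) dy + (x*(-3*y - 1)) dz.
d(omega) = (-2*z) dx ∧ dy + (-x - 6*y - 1) dx ∧ dz + (-4*x) dy ∧ dz

For a 1-form omega = sum_i f_i dx_i, the exterior derivative is
  d(omega) = sum_{i < j} (∂f_j/∂x_i - ∂f_i/∂x_j) dx_i ∧ dx_j.
  coefficient of dx ∧ dy: ∂f_2/∂x - ∂f_1/∂y = ∂(x*z)/∂x - ∂(x^2 + x*z + 3*y*z)/∂y = -2*z
  coefficient of dx ∧ dz: ∂f_3/∂x - ∂f_1/∂z = ∂(x*(-3*y - 1))/∂x - ∂(x^2 + x*z + 3*y*z)/∂z = -x - 6*y - 1
  coefficient of dy ∧ dz: ∂f_3/∂y - ∂f_2/∂z = ∂(x*(-3*y - 1))/∂y - ∂(x*z)/∂z = -4*x
Assembling: d(omega) = (-2*z) dx ∧ dy + (-x - 6*y - 1) dx ∧ dz + (-4*x) dy ∧ dz.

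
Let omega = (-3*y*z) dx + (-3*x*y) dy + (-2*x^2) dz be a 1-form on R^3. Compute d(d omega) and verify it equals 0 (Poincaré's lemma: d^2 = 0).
d(d omega) = 0

Step 1: d omega = sum_{i<j} (∂f_j/∂x_i - ∂f_i/∂x_j) dx_i ∧ dx_j:
  coeff of dx ∧ dy: -3*y + 3*z
  coeff of dx ∧ dz: -4*x + 3*y
  coeff of dy ∧ dz: 0
Step 2: Apply d again to each 2-form coefficient. The only possible 3-form in R^3 is dx ∧ dy ∧ dz, with coefficient
  ∂(coeff of dy∧dz)/∂x - ∂(coeff of dx∧dz)/∂y + ∂(coeff of dx∧dy)/∂z
  = ∂/∂x (0) - ∂/∂y (-4*x + 3*y) + ∂/∂z (-3*y + 3*z).
Each of these terms simplifies to sums of mixed partials that cancel in pairs. The result is 0 (by equality of mixed partials for smooth functions — Schwarz / Clairaut).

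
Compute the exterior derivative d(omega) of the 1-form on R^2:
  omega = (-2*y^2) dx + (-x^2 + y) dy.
d(omega) = (-2*x + 4*y) dx ∧ dy

For a 1-form omega = sum_i f_i dx_i, the exterior derivative is
  d(omega) = sum_{i < j} (∂f_j/∂x_i - ∂f_i/∂x_j) dx_i ∧ dx_j.
  coefficient of dx ∧ dy: ∂f_2/∂x - ∂f_1/∂y = ∂(-x^2 + y)/∂x - ∂(-2*y^2)/∂y = -2*x + 4*y
Assembling: d(omega) = (-2*x + 4*y) dx ∧ dy.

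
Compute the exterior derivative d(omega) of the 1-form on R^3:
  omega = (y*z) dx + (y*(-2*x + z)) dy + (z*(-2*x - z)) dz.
d(omega) = (-2*y - z) dx ∧ dy + (-y - 2*z) dx ∧ dz + (-y) dy ∧ dz

For a 1-form omega = sum_i f_i dx_i, the exterior derivative is
  d(omega) = sum_{i < j} (∂f_j/∂x_i - ∂f_i/∂x_j) dx_i ∧ dx_j.
  coefficient of dx ∧ dy: ∂f_2/∂x - ∂f_1/∂y = ∂(y*(-2*x + z))/∂x - ∂(y*z)/∂y = -2*y - z
  coefficient of dx ∧ dz: ∂f_3/∂x - ∂f_1/∂z = ∂(z*(-2*x - z))/∂x - ∂(y*z)/∂z = -y - 2*z
  coefficient of dy ∧ dz: ∂f_3/∂y - ∂f_2/∂z = ∂(z*(-2*x - z))/∂y - ∂(y*(-2*x + z))/∂z = -y
Assembling: d(omega) = (-2*y - z) dx ∧ dy + (-y - 2*z) dx ∧ dz + (-y) dy ∧ dz.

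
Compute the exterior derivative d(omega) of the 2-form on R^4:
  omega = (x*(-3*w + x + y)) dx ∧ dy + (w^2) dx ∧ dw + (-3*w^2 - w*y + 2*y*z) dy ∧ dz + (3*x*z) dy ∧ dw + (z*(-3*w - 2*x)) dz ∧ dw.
d(omega) = (-3*x + 3*z) dx ∧ dy ∧ dw + (-6*w - 3*x - y) dy ∧ dz ∧ dw + (-2*z) dx ∧ dz ∧ dw

For a 2-form omega = sum_{i<j} g_{ij} dx_i ∧ dx_j, the exterior derivative is
  d(omega) = sum_{i<j} d(g_{ij}) ∧ dx_i ∧ dx_j = sum_{i<j, k} (∂g_{ij}/∂x_k) dx_k ∧ dx_i ∧ dx_j.
Expand each term, using dx_k ∧ dx_i ∧ dx_j = sgn(permutation) dx_{(a)} ∧ dx_{(b)} ∧ dx_{(c)} with (a < b < c) sorted:
  d(x*(-3*w + x + y)) includes (∂/∂w)(x*(-3*w + x + y)) dw = (-3*x) dw, which multiplied by dx ∧ dy gives (-3*x) dx ∧ dy ∧ dw
  d(-3*w^2 - w*y + 2*y*z) includes (∂/∂w)(-3*w^2 - w*y + 2*y*z) dw = (-6*w - y) dw, which multiplied by dy ∧ dz gives (-6*w - y) dy ∧ dz ∧ dw
  d(3*x*z) includes (∂/∂x)(3*x*z) dx = (3*z) dx, which multiplied by dy ∧ dw gives (3*z) dx ∧ dy ∧ dw
  d(3*x*z) includes (∂/∂z)(3*x*z) dz = (3*x) dz, which multiplied by dy ∧ dw gives (-3*x) dy ∧ dz ∧ dw
  d(z*(-3*w - 2*x)) includes (∂/∂x)(z*(-3*w - 2*x)) dx = (-2*z) dx, which multiplied by dz ∧ dw gives (-2*z) dx ∧ dz ∧ dw
Collecting like 3-forms: d(omega) = (-3*x + 3*z) dx ∧ dy ∧ dw + (-6*w - 3*x - y) dy ∧ dz ∧ dw + (-2*z) dx ∧ dz ∧ dw.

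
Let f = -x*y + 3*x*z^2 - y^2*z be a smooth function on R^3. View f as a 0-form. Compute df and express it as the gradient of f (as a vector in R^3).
df = (-y + 3*z^2) dx + (-x - 2*y*z) dy + (6*x*z - y^2) dz; grad f = (-y + 3*z^2, -x - 2*y*z, 6*x*z - y^2)

For a 0-form f, d f = (∂f/∂x) dx + (∂f/∂y) dy + (∂f/∂z) dz. The components of the vector representation are exactly the entries of grad f in Cartesian coordinates:
  ∂f/∂x = -y + 3*z^2
  ∂f/∂y = -x - 2*y*z
  ∂f/∂z = 6*x*z - y^2.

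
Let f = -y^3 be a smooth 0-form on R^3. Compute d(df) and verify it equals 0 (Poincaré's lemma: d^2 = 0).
d(df) = 0

Step 1: df = sum_i (∂f/∂x_i) dx_i = (0) dx + (-3*y^2) dy + (0) dz.
Step 2: Apply d again. Using the 1-form formula, the coefficient of dx ∧ dy in d(df) is ∂^2 f/∂x ∂y - ∂^2 f/∂y ∂x = (0) - (0) = 0 (equality of mixed partials for smooth f).
Similarly for dx ∧ dz and dy ∧ dz — all coefficients vanish. So d(df) = 0.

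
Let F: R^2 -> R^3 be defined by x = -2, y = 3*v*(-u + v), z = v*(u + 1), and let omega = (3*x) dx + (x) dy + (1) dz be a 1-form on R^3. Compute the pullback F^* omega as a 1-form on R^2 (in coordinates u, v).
F^* omega = (7*v) du + (7*u - 12*v + 1) dv

Using F^*(f dg) = (f ∘ F) d(g ∘ F), substitute each coordinate x_i by F_i(u, v) in f_i, and replace dx_i by d F_i = (∂F_i/∂u) du + (∂F_i/∂v) dv.
  For the x component: f_1(F) = -6; d F_1 = (0) du + (0) dv
  For the y component: f_2(F) = -2; d F_2 = (-3*v) du + (-3*u + 6*v) dv
  For the z component: f_3(F) = 1; d F_3 = (v) du + (u + 1) dv
Combining and collecting du, dv coefficients:
  coeff of du: 7*v
  coeff of dv: 7*u - 12*v + 1
F^* omega = (7*v) du + (7*u - 12*v + 1) dv.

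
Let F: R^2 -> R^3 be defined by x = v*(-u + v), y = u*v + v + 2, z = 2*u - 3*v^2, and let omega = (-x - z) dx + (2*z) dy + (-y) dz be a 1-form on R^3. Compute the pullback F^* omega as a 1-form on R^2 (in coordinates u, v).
F^* omega = (-u*v^2 + 4*u*v - 8*v^3 - 2*v - 4) du + (-u^2*v + 6*u^2 - 4*u*v + 4*u + 4*v^3 + 12*v) dv

Using F^*(f dg) = (f ∘ F) d(g ∘ F), substitute each coordinate x_i by F_i(u, v) in f_i, and replace dx_i by d F_i = (∂F_i/∂u) du + (∂F_i/∂v) dv.
  For the x component: f_1(F) = u*v - 2*u + 2*v^2; d F_1 = (-v) du + (-u + 2*v) dv
  For the y component: f_2(F) = 4*u - 6*v^2; d F_2 = (v) du + (u + 1) dv
  For the z component: f_3(F) = -u*v - v - 2; d F_3 = (2) du + (-6*v) dv
Combining and collecting du, dv coefficients:
  coeff of du: -u*v^2 + 4*u*v - 8*v^3 - 2*v - 4
  coeff of dv: -u^2*v + 6*u^2 - 4*u*v + 4*u + 4*v^3 + 12*v
F^* omega = (-u*v^2 + 4*u*v - 8*v^3 - 2*v - 4) du + (-u^2*v + 6*u^2 - 4*u*v + 4*u + 4*v^3 + 12*v) dv.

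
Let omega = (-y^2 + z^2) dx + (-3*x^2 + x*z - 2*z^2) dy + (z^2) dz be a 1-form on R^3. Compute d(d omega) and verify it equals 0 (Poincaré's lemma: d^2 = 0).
d(d omega) = 0

Step 1: d omega = sum_{i<j} (∂f_j/∂x_i - ∂f_i/∂x_j) dx_i ∧ dx_j:
  coeff of dx ∧ dy: -6*x + 2*y + z
  coeff of dx ∧ dz: -2*z
  coeff of dy ∧ dz: -x + 4*z
Step 2: Apply d again to each 2-form coefficient. The only possible 3-form in R^3 is dx ∧ dy ∧ dz, with coefficient
  ∂(coeff of dy∧dz)/∂x - ∂(coeff of dx∧dz)/∂y + ∂(coeff of dx∧dy)/∂z
  = ∂/∂x (-x + 4*z) - ∂/∂y (-2*z) + ∂/∂z (-6*x + 2*y + z).
Each of these terms simplifies to sums of mixed partials that cancel in pairs. The result is 0 (by equality of mixed partials for smooth functions — Schwarz / Clairaut).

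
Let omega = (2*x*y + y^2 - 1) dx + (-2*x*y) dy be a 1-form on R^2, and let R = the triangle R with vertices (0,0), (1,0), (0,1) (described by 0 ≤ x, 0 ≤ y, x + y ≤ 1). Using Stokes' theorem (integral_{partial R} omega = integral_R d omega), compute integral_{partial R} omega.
integral_(partial R) omega = -1

Stokes: integral_partial_R omega = integral_R d omega with d omega = (∂Q/∂x - ∂P/∂y) dx ∧ dy.
  ∂Q/∂x = -2*y
  ∂P/∂y = 2*x + 2*y
  integrand = ∂Q/∂x - ∂P/∂y = -2*x - 4*y.
Integrating over R: integral_0^1 integral_0^{1-x} (-2*x - 4*y) dy dx = -1.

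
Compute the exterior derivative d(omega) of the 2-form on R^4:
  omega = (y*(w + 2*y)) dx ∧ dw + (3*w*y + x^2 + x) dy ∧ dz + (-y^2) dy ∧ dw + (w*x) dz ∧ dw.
d(omega) = (-w - 4*y) dx ∧ dy ∧ dw + (2*x + 1) dx ∧ dy ∧ dz + (3*y) dy ∧ dz ∧ dw + (w) dx ∧ dz ∧ dw

For a 2-form omega = sum_{i<j} g_{ij} dx_i ∧ dx_j, the exterior derivative is
  d(omega) = sum_{i<j} d(g_{ij}) ∧ dx_i ∧ dx_j = sum_{i<j, k} (∂g_{ij}/∂x_k) dx_k ∧ dx_i ∧ dx_j.
Expand each term, using dx_k ∧ dx_i ∧ dx_j = sgn(permutation) dx_{(a)} ∧ dx_{(b)} ∧ dx_{(c)} with (a < b < c) sorted:
  d(y*(w + 2*y)) includes (∂/∂y)(y*(w + 2*y)) dy = (w + 4*y) dy, which multiplied by dx ∧ dw gives (-w - 4*y) dx ∧ dy ∧ dw
  d(3*w*y + x^2 + x) includes (∂/∂x)(3*w*y + x^2 + x) dx = (2*x + 1) dx, which multiplied by dy ∧ dz gives (2*x + 1) dx ∧ dy ∧ dz
  d(3*w*y + x^2 + x) includes (∂/∂w)(3*w*y + x^2 + x) dw = (3*y) dw, which multiplied by dy ∧ dz gives (3*y) dy ∧ dz ∧ dw
  d(w*x) includes (∂/∂x)(w*x) dx = (w) dx, which multiplied by dz ∧ dw gives (w) dx ∧ dz ∧ dw
Collecting like 3-forms: d(omega) = (-w - 4*y) dx ∧ dy ∧ dw + (2*x + 1) dx ∧ dy ∧ dz + (3*y) dy ∧ dz ∧ dw + (w) dx ∧ dz ∧ dw.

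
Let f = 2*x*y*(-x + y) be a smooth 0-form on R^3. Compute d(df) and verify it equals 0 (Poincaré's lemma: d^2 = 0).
d(df) = 0

Step 1: df = sum_i (∂f/∂x_i) dx_i = (2*y*(-2*x + y)) dx + (2*x*(-x + 2*y)) dy + (0) dz.
Step 2: Apply d again. Using the 1-form formula, the coefficient of dx ∧ dy in d(df) is ∂^2 f/∂x ∂y - ∂^2 f/∂y ∂x = (-4*x + 4*y) - (-4*x + 4*y) = 0 (equality of mixed partials for smooth f).
Similarly for dx ∧ dz and dy ∧ dz — all coefficients vanish. So d(df) = 0.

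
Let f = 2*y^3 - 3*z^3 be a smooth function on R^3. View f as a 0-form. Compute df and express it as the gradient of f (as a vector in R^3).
df = (0) dx + (6*y^2) dy + (-9*z^2) dz; grad f = (0, 6*y^2, -9*z^2)

For a 0-form f, d f = (∂f/∂x) dx + (∂f/∂y) dy + (∂f/∂z) dz. The components of the vector representation are exactly the entries of grad f in Cartesian coordinates:
  ∂f/∂x = 0
  ∂f/∂y = 6*y^2
  ∂f/∂z = -9*z^2.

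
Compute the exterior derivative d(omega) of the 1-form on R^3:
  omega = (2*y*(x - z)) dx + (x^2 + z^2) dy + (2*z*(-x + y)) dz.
d(omega) = (2*z) dx ∧ dy + (2*y - 2*z) dx ∧ dz

For a 1-form omega = sum_i f_i dx_i, the exterior derivative is
  d(omega) = sum_{i < j} (∂f_j/∂x_i - ∂f_i/∂x_j) dx_i ∧ dx_j.
  coefficient of dx ∧ dy: ∂f_2/∂x - ∂f_1/∂y = ∂(x^2 + z^2)/∂x - ∂(2*y*(x - z))/∂y = 2*z
  coefficient of dx ∧ dz: ∂f_3/∂x - ∂f_1/∂z = ∂(2*z*(-x + y))/∂x - ∂(2*y*(x - z))/∂z = 2*y - 2*z
Assembling: d(omega) = (2*z) dx ∧ dy + (2*y - 2*z) dx ∧ dz.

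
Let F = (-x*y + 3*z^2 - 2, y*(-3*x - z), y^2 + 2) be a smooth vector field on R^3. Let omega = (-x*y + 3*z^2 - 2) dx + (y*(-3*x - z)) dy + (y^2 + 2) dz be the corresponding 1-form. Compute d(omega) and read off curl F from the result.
d(omega) = (3*y) dy ∧ dz + (6*z) dz ∧ dx + (x - 3*y) dx ∧ dy; curl F = (3*y, 6*z, x - 3*y)

d omega = sum_{i<j} (∂f_j/∂x_i - ∂f_i/∂x_j) dx_i ∧ dx_j. Under the identification (dy ∧ dz, dz ∧ dx, dx ∧ dy) ↔ (e_x, e_y, e_z), the coefficients are exactly the components of curl F. Compute:
  ∂R/∂y - ∂Q/∂z = (2*y) - (-y) = 3*y
  ∂P/∂z - ∂R/∂x = (6*z) - (0) = 6*z
  ∂Q/∂x - ∂P/∂y = (-3*y) - (-x) = x - 3*y.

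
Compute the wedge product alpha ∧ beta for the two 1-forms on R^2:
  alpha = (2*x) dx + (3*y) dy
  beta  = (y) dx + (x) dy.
alpha ∧ beta = (2*x^2 - 3*y^2) dx ∧ dy

Distribute the wedge, using dx_i ∧ dx_j = -dx_j ∧ dx_i and dx_i ∧ dx_i = 0. For each pair (i, j) with i < j, the coefficient of dx_i ∧ dx_j in alpha ∧ beta is (alpha_i * beta_j - alpha_j * beta_i). Collecting: alpha ∧ beta = (2*x^2 - 3*y^2) dx ∧ dy.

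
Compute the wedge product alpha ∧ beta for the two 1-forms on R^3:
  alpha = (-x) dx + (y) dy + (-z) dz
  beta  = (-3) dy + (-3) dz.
alpha ∧ beta = (3*x) dx ∧ dy + (3*x) dx ∧ dz + (-3*y - 3*z) dy ∧ dz

Distribute the wedge, using dx_i ∧ dx_j = -dx_j ∧ dx_i and dx_i ∧ dx_i = 0. For each pair (i, j) with i < j, the coefficient of dx_i ∧ dx_j in alpha ∧ beta is (alpha_i * beta_j - alpha_j * beta_i). Collecting: alpha ∧ beta = (3*x) dx ∧ dy + (3*x) dx ∧ dz + (-3*y - 3*z) dy ∧ dz.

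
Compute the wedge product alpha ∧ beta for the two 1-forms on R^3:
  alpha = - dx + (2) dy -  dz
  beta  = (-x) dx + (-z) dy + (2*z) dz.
alpha ∧ beta = (2*x + z) dx ∧ dy + (-x - 2*z) dx ∧ dz + (3*z) dy ∧ dz

Distribute the wedge, using dx_i ∧ dx_j = -dx_j ∧ dx_i and dx_i ∧ dx_i = 0. For each pair (i, j) with i < j, the coefficient of dx_i ∧ dx_j in alpha ∧ beta is (alpha_i * beta_j - alpha_j * beta_i). Collecting: alpha ∧ beta = (2*x + z) dx ∧ dy + (-x - 2*z) dx ∧ dz + (3*z) dy ∧ dz.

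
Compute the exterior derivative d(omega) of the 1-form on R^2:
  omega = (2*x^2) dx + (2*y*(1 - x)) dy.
d(omega) = (-2*y) dx ∧ dy

For a 1-form omega = sum_i f_i dx_i, the exterior derivative is
  d(omega) = sum_{i < j} (∂f_j/∂x_i - ∂f_i/∂x_j) dx_i ∧ dx_j.
  coefficient of dx ∧ dy: ∂f_2/∂x - ∂f_1/∂y = ∂(2*y*(1 - x))/∂x - ∂(2*x^2)/∂y = -2*y
Assembling: d(omega) = (-2*y) dx ∧ dy.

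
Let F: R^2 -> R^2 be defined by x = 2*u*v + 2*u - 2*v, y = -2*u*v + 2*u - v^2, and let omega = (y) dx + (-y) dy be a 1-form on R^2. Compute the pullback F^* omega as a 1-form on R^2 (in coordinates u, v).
F^* omega = (4*v*(-2*u*v + 2*u - v^2)) du + (-8*u^2*v + 8*u^2 - 8*u*v^2 + 8*u*v - 4*u - 2*v^3 + 2*v^2) dv

Using F^*(f dg) = (f ∘ F) d(g ∘ F), substitute each coordinate x_i by F_i(u, v) in f_i, and replace dx_i by d F_i = (∂F_i/∂u) du + (∂F_i/∂v) dv.
  For the x component: f_1(F) = -2*u*v + 2*u - v^2; d F_1 = (2*v + 2) du + (2*u - 2) dv
  For the y component: f_2(F) = 2*u*v - 2*u + v^2; d F_2 = (2 - 2*v) du + (-2*u - 2*v) dv
Combining and collecting du, dv coefficients:
  coeff of du: 4*v*(-2*u*v + 2*u - v^2)
  coeff of dv: -8*u^2*v + 8*u^2 - 8*u*v^2 + 8*u*v - 4*u - 2*v^3 + 2*v^2
F^* omega = (4*v*(-2*u*v + 2*u - v^2)) du + (-8*u^2*v + 8*u^2 - 8*u*v^2 + 8*u*v - 4*u - 2*v^3 + 2*v^2) dv.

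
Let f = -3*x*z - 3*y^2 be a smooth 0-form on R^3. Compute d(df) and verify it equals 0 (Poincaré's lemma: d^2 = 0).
d(df) = 0

Step 1: df = sum_i (∂f/∂x_i) dx_i = (-3*z) dx + (-6*y) dy + (-3*x) dz.
Step 2: Apply d again. Using the 1-form formula, the coefficient of dx ∧ dy in d(df) is ∂^2 f/∂x ∂y - ∂^2 f/∂y ∂x = (0) - (0) = 0 (equality of mixed partials for smooth f).
Similarly for dx ∧ dz and dy ∧ dz — all coefficients vanish. So d(df) = 0.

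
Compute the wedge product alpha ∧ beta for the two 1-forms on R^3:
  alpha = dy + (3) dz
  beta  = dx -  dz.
alpha ∧ beta = (-1) dx ∧ dy + (-1) dy ∧ dz + (-3) dx ∧ dz

Distribute the wedge, using dx_i ∧ dx_j = -dx_j ∧ dx_i and dx_i ∧ dx_i = 0. For each pair (i, j) with i < j, the coefficient of dx_i ∧ dx_j in alpha ∧ beta is (alpha_i * beta_j - alpha_j * beta_i). Collecting: alpha ∧ beta = (-1) dx ∧ dy + (-1) dy ∧ dz + (-3) dx ∧ dz.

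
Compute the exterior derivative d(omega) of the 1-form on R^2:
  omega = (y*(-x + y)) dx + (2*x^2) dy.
d(omega) = (5*x - 2*y) dx ∧ dy

For a 1-form omega = sum_i f_i dx_i, the exterior derivative is
  d(omega) = sum_{i < j} (∂f_j/∂x_i - ∂f_i/∂x_j) dx_i ∧ dx_j.
  coefficient of dx ∧ dy: ∂f_2/∂x - ∂f_1/∂y = ∂(2*x^2)/∂x - ∂(y*(-x + y))/∂y = 5*x - 2*y
Assembling: d(omega) = (5*x - 2*y) dx ∧ dy.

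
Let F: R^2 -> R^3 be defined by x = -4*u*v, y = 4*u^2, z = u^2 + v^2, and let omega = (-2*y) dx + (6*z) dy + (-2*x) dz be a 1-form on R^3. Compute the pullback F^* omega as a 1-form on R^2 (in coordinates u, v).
F^* omega = (48*u*(u^2 + u*v + v^2)) du + (16*u*(2*u^2 + v^2)) dv

Using F^*(f dg) = (f ∘ F) d(g ∘ F), substitute each coordinate x_i by F_i(u, v) in f_i, and replace dx_i by d F_i = (∂F_i/∂u) du + (∂F_i/∂v) dv.
  For the x component: f_1(F) = -8*u^2; d F_1 = (-4*v) du + (-4*u) dv
  For the y component: f_2(F) = 6*u^2 + 6*v^2; d F_2 = (8*u) du + (0) dv
  For the z component: f_3(F) = 8*u*v; d F_3 = (2*u) du + (2*v) dv
Combining and collecting du, dv coefficients:
  coeff of du: 48*u*(u^2 + u*v + v^2)
  coeff of dv: 16*u*(2*u^2 + v^2)
F^* omega = (48*u*(u^2 + u*v + v^2)) du + (16*u*(2*u^2 + v^2)) dv.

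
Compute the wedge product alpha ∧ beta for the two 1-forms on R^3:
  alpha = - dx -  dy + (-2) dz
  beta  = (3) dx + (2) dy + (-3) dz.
alpha ∧ beta = (1) dx ∧ dy + (9) dx ∧ dz + (7) dy ∧ dz

Distribute the wedge, using dx_i ∧ dx_j = -dx_j ∧ dx_i and dx_i ∧ dx_i = 0. For each pair (i, j) with i < j, the coefficient of dx_i ∧ dx_j in alpha ∧ beta is (alpha_i * beta_j - alpha_j * beta_i). Collecting: alpha ∧ beta = (1) dx ∧ dy + (9) dx ∧ dz + (7) dy ∧ dz.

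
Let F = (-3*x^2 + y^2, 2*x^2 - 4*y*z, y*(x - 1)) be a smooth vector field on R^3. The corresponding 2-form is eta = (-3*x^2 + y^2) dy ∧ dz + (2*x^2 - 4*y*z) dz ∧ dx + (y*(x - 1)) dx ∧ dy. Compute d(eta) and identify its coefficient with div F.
d(eta) = (-6*x - 4*z) dx ∧ dy ∧ dz; div F = -6*x - 4*z

For a 2-form in R^3 of the form above, applying d gives a 3-form with coefficient ∂P/∂x + ∂Q/∂y + ∂R/∂z:
  ∂P/∂x = -6*x
  ∂Q/∂y = -4*z
  ∂R/∂z = 0
Sum = -6*x - 4*z, which is exactly div F.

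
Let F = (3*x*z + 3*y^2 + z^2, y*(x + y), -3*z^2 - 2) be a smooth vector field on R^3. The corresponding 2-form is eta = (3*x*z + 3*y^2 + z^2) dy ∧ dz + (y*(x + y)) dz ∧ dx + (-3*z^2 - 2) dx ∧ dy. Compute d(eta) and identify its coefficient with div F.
d(eta) = (x + 2*y - 3*z) dx ∧ dy ∧ dz; div F = x + 2*y - 3*z

For a 2-form in R^3 of the form above, applying d gives a 3-form with coefficient ∂P/∂x + ∂Q/∂y + ∂R/∂z:
  ∂P/∂x = 3*z
  ∂Q/∂y = x + 2*y
  ∂R/∂z = -6*z
Sum = x + 2*y - 3*z, which is exactly div F.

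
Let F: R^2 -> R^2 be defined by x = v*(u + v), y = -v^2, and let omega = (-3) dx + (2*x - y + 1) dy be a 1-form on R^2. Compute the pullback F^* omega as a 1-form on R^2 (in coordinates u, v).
F^* omega = (-3*v) du + (-4*u*v^2 - 3*u - 6*v^3 - 8*v) dv

Using F^*(f dg) = (f ∘ F) d(g ∘ F), substitute each coordinate x_i by F_i(u, v) in f_i, and replace dx_i by d F_i = (∂F_i/∂u) du + (∂F_i/∂v) dv.
  For the x component: f_1(F) = -3; d F_1 = (v) du + (u + 2*v) dv
  For the y component: f_2(F) = 2*u*v + 3*v^2 + 1; d F_2 = (0) du + (-2*v) dv
Combining and collecting du, dv coefficients:
  coeff of du: -3*v
  coeff of dv: -4*u*v^2 - 3*u - 6*v^3 - 8*v
F^* omega = (-3*v) du + (-4*u*v^2 - 3*u - 6*v^3 - 8*v) dv.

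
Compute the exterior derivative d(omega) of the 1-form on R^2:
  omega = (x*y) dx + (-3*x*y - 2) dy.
d(omega) = (-x - 3*y) dx ∧ dy

For a 1-form omega = sum_i f_i dx_i, the exterior derivative is
  d(omega) = sum_{i < j} (∂f_j/∂x_i - ∂f_i/∂x_j) dx_i ∧ dx_j.
  coefficient of dx ∧ dy: ∂f_2/∂x - ∂f_1/∂y = ∂(-3*x*y - 2)/∂x - ∂(x*y)/∂y = -x - 3*y
Assembling: d(omega) = (-x - 3*y) dx ∧ dy.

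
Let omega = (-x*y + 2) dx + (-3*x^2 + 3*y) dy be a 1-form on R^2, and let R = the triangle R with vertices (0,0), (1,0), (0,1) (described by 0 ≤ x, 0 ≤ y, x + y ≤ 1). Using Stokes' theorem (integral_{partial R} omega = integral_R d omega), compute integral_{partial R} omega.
integral_(partial R) omega = -5/6

Stokes: integral_partial_R omega = integral_R d omega with d omega = (∂Q/∂x - ∂P/∂y) dx ∧ dy.
  ∂Q/∂x = -6*x
  ∂P/∂y = -x
  integrand = ∂Q/∂x - ∂P/∂y = -5*x.
Integrating over R: integral_0^1 integral_0^{1-x} (-5*x) dy dx = -5/6.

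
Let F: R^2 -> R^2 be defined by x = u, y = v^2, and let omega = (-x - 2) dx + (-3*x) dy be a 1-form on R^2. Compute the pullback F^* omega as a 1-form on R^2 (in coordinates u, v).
F^* omega = (-u - 2) du + (-6*u*v) dv

Using F^*(f dg) = (f ∘ F) d(g ∘ F), substitute each coordinate x_i by F_i(u, v) in f_i, and replace dx_i by d F_i = (∂F_i/∂u) du + (∂F_i/∂v) dv.
  For the x component: f_1(F) = -u - 2; d F_1 = (1) du + (0) dv
  For the y component: f_2(F) = -3*u; d F_2 = (0) du + (2*v) dv
Combining and collecting du, dv coefficients:
  coeff of du: -u - 2
  coeff of dv: -6*u*v
F^* omega = (-u - 2) du + (-6*u*v) dv.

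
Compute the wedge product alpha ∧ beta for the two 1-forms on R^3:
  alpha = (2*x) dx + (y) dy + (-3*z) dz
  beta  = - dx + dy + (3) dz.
alpha ∧ beta = (2*x + y) dx ∧ dy + (6*x - 3*z) dx ∧ dz + (3*y + 3*z) dy ∧ dz

Distribute the wedge, using dx_i ∧ dx_j = -dx_j ∧ dx_i and dx_i ∧ dx_i = 0. For each pair (i, j) with i < j, the coefficient of dx_i ∧ dx_j in alpha ∧ beta is (alpha_i * beta_j - alpha_j * beta_i). Collecting: alpha ∧ beta = (2*x + y) dx ∧ dy + (6*x - 3*z) dx ∧ dz + (3*y + 3*z) dy ∧ dz.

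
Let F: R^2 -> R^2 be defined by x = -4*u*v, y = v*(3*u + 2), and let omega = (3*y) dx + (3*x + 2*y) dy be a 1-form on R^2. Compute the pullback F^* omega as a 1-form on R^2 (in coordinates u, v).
F^* omega = (v^2*(-54*u - 12)) du + (2*v*(-27*u^2 - 12*u + 4)) dv

Using F^*(f dg) = (f ∘ F) d(g ∘ F), substitute each coordinate x_i by F_i(u, v) in f_i, and replace dx_i by d F_i = (∂F_i/∂u) du + (∂F_i/∂v) dv.
  For the x component: f_1(F) = 3*v*(3*u + 2); d F_1 = (-4*v) du + (-4*u) dv
  For the y component: f_2(F) = 2*v*(2 - 3*u); d F_2 = (3*v) du + (3*u + 2) dv
Combining and collecting du, dv coefficients:
  coeff of du: v^2*(-54*u - 12)
  coeff of dv: 2*v*(-27*u^2 - 12*u + 4)
F^* omega = (v^2*(-54*u - 12)) du + (2*v*(-27*u^2 - 12*u + 4)) dv.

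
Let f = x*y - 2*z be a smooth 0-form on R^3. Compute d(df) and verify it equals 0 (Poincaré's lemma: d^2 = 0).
d(df) = 0

Step 1: df = sum_i (∂f/∂x_i) dx_i = (y) dx + (x) dy + (-2) dz.
Step 2: Apply d again. Using the 1-form formula, the coefficient of dx ∧ dy in d(df) is ∂^2 f/∂x ∂y - ∂^2 f/∂y ∂x = (1) - (1) = 0 (equality of mixed partials for smooth f).
Similarly for dx ∧ dz and dy ∧ dz — all coefficients vanish. So d(df) = 0.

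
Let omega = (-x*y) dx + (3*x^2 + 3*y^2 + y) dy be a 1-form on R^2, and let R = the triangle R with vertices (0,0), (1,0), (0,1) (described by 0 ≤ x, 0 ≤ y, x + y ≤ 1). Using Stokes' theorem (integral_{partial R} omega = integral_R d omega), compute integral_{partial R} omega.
integral_(partial R) omega = 7/6

Stokes: integral_partial_R omega = integral_R d omega with d omega = (∂Q/∂x - ∂P/∂y) dx ∧ dy.
  ∂Q/∂x = 6*x
  ∂P/∂y = -x
  integrand = ∂Q/∂x - ∂P/∂y = 7*x.
Integrating over R: integral_0^1 integral_0^{1-x} (7*x) dy dx = 7/6.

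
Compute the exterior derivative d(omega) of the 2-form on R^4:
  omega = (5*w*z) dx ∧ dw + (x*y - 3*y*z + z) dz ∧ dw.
d(omega) = (-5*w + y) dx ∧ dz ∧ dw + (x - 3*z) dy ∧ dz ∧ dw

For a 2-form omega = sum_{i<j} g_{ij} dx_i ∧ dx_j, the exterior derivative is
  d(omega) = sum_{i<j} d(g_{ij}) ∧ dx_i ∧ dx_j = sum_{i<j, k} (∂g_{ij}/∂x_k) dx_k ∧ dx_i ∧ dx_j.
Expand each term, using dx_k ∧ dx_i ∧ dx_j = sgn(permutation) dx_{(a)} ∧ dx_{(b)} ∧ dx_{(c)} with (a < b < c) sorted:
  d(5*w*z) includes (∂/∂z)(5*w*z) dz = (5*w) dz, which multiplied by dx ∧ dw gives (-5*w) dx ∧ dz ∧ dw
  d(x*y - 3*y*z + z) includes (∂/∂x)(x*y - 3*y*z + z) dx = (y) dx, which multiplied by dz ∧ dw gives (y) dx ∧ dz ∧ dw
  d(x*y - 3*y*z + z) includes (∂/∂y)(x*y - 3*y*z + z) dy = (x - 3*z) dy, which multiplied by dz ∧ dw gives (x - 3*z) dy ∧ dz ∧ dw
Collecting like 3-forms: d(omega) = (-5*w + y) dx ∧ dz ∧ dw + (x - 3*z) dy ∧ dz ∧ dw.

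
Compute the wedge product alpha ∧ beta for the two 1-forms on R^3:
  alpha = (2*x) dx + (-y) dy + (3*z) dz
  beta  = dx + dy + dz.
alpha ∧ beta = (2*x + y) dx ∧ dy + (2*x - 3*z) dx ∧ dz + (-y - 3*z) dy ∧ dz

Distribute the wedge, using dx_i ∧ dx_j = -dx_j ∧ dx_i and dx_i ∧ dx_i = 0. For each pair (i, j) with i < j, the coefficient of dx_i ∧ dx_j in alpha ∧ beta is (alpha_i * beta_j - alpha_j * beta_i). Collecting: alpha ∧ beta = (2*x + y) dx ∧ dy + (2*x - 3*z) dx ∧ dz + (-y - 3*z) dy ∧ dz.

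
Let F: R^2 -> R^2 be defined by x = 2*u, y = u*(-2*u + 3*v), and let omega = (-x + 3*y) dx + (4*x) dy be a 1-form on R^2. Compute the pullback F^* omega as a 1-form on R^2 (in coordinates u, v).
F^* omega = (2*u*(-22*u + 21*v - 2)) du + (24*u^2) dv

Using F^*(f dg) = (f ∘ F) d(g ∘ F), substitute each coordinate x_i by F_i(u, v) in f_i, and replace dx_i by d F_i = (∂F_i/∂u) du + (∂F_i/∂v) dv.
  For the x component: f_1(F) = u*(-6*u + 9*v - 2); d F_1 = (2) du + (0) dv
  For the y component: f_2(F) = 8*u; d F_2 = (-4*u + 3*v) du + (3*u) dv
Combining and collecting du, dv coefficients:
  coeff of du: 2*u*(-22*u + 21*v - 2)
  coeff of dv: 24*u^2
F^* omega = (2*u*(-22*u + 21*v - 2)) du + (24*u^2) dv.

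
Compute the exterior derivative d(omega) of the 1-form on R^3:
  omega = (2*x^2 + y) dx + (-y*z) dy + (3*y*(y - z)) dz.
d(omega) = (-1) dx ∧ dy + (7*y - 3*z) dy ∧ dz

For a 1-form omega = sum_i f_i dx_i, the exterior derivative is
  d(omega) = sum_{i < j} (∂f_j/∂x_i - ∂f_i/∂x_j) dx_i ∧ dx_j.
  coefficient of dx ∧ dy: ∂f_2/∂x - ∂f_1/∂y = ∂(-y*z)/∂x - ∂(2*x^2 + y)/∂y = -1
  coefficient of dy ∧ dz: ∂f_3/∂y - ∂f_2/∂z = ∂(3*y*(y - z))/∂y - ∂(-y*z)/∂z = 7*y - 3*z
Assembling: d(omega) = (-1) dx ∧ dy + (7*y - 3*z) dy ∧ dz.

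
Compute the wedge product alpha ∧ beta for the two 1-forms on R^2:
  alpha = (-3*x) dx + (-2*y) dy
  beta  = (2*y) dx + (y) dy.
alpha ∧ beta = (y*(-3*x + 4*y)) dx ∧ dy

Distribute the wedge, using dx_i ∧ dx_j = -dx_j ∧ dx_i and dx_i ∧ dx_i = 0. For each pair (i, j) with i < j, the coefficient of dx_i ∧ dx_j in alpha ∧ beta is (alpha_i * beta_j - alpha_j * beta_i). Collecting: alpha ∧ beta = (y*(-3*x + 4*y)) dx ∧ dy.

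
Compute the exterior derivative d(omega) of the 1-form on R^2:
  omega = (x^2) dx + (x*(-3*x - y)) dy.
d(omega) = (-6*x - y) dx ∧ dy

For a 1-form omega = sum_i f_i dx_i, the exterior derivative is
  d(omega) = sum_{i < j} (∂f_j/∂x_i - ∂f_i/∂x_j) dx_i ∧ dx_j.
  coefficient of dx ∧ dy: ∂f_2/∂x - ∂f_1/∂y = ∂(x*(-3*x - y))/∂x - ∂(x^2)/∂y = -6*x - y
Assembling: d(omega) = (-6*x - y) dx ∧ dy.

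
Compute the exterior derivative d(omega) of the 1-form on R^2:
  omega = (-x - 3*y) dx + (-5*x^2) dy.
d(omega) = (3 - 10*x) dx ∧ dy

For a 1-form omega = sum_i f_i dx_i, the exterior derivative is
  d(omega) = sum_{i < j} (∂f_j/∂x_i - ∂f_i/∂x_j) dx_i ∧ dx_j.
  coefficient of dx ∧ dy: ∂f_2/∂x - ∂f_1/∂y = ∂(-5*x^2)/∂x - ∂(-x - 3*y)/∂y = 3 - 10*x
Assembling: d(omega) = (3 - 10*x) dx ∧ dy.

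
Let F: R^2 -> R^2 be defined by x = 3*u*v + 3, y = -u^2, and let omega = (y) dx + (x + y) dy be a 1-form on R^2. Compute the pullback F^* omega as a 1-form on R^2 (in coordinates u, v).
F^* omega = (u*(2*u^2 - 9*u*v - 6)) du + (-3*u^3) dv

Using F^*(f dg) = (f ∘ F) d(g ∘ F), substitute each coordinate x_i by F_i(u, v) in f_i, and replace dx_i by d F_i = (∂F_i/∂u) du + (∂F_i/∂v) dv.
  For the x component: f_1(F) = -u^2; d F_1 = (3*v) du + (3*u) dv
  For the y component: f_2(F) = -u^2 + 3*u*v + 3; d F_2 = (-2*u) du + (0) dv
Combining and collecting du, dv coefficients:
  coeff of du: u*(2*u^2 - 9*u*v - 6)
  coeff of dv: -3*u^3
F^* omega = (u*(2*u^2 - 9*u*v - 6)) du + (-3*u^3) dv.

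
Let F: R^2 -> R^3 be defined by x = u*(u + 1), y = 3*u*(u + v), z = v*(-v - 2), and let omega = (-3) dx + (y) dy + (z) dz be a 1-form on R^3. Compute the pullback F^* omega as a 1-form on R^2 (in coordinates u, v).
F^* omega = (18*u^3 + 27*u^2*v + 9*u*v^2 - 6*u - 3) du + (9*u^3 + 9*u^2*v + 2*v^3 + 6*v^2 + 4*v) dv

Using F^*(f dg) = (f ∘ F) d(g ∘ F), substitute each coordinate x_i by F_i(u, v) in f_i, and replace dx_i by d F_i = (∂F_i/∂u) du + (∂F_i/∂v) dv.
  For the x component: f_1(F) = -3; d F_1 = (2*u + 1) du + (0) dv
  For the y component: f_2(F) = 3*u*(u + v); d F_2 = (6*u + 3*v) du + (3*u) dv
  For the z component: f_3(F) = v*(-v - 2); d F_3 = (0) du + (-2*v - 2) dv
Combining and collecting du, dv coefficients:
  coeff of du: 18*u^3 + 27*u^2*v + 9*u*v^2 - 6*u - 3
  coeff of dv: 9*u^3 + 9*u^2*v + 2*v^3 + 6*v^2 + 4*v
F^* omega = (18*u^3 + 27*u^2*v + 9*u*v^2 - 6*u - 3) du + (9*u^3 + 9*u^2*v + 2*v^3 + 6*v^2 + 4*v) dv.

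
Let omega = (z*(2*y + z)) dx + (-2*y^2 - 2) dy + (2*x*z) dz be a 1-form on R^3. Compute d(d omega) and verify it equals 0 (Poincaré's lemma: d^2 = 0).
d(d omega) = 0

Step 1: d omega = sum_{i<j} (∂f_j/∂x_i - ∂f_i/∂x_j) dx_i ∧ dx_j:
  coeff of dx ∧ dy: -2*z
  coeff of dx ∧ dz: -2*y
  coeff of dy ∧ dz: 0
Step 2: Apply d again to each 2-form coefficient. The only possible 3-form in R^3 is dx ∧ dy ∧ dz, with coefficient
  ∂(coeff of dy∧dz)/∂x - ∂(coeff of dx∧dz)/∂y + ∂(coeff of dx∧dy)/∂z
  = ∂/∂x (0) - ∂/∂y (-2*y) + ∂/∂z (-2*z).
Each of these terms simplifies to sums of mixed partials that cancel in pairs. The result is 0 (by equality of mixed partials for smooth functions — Schwarz / Clairaut).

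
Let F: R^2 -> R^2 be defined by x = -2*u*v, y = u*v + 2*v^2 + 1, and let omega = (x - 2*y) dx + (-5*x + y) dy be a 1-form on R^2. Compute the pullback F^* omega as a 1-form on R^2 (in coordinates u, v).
F^* omega = (v*(19*u*v + 10*v^2 + 5)) du + (19*u^2*v + 54*u*v^2 + 5*u + 8*v^3 + 4*v) dv

Using F^*(f dg) = (f ∘ F) d(g ∘ F), substitute each coordinate x_i by F_i(u, v) in f_i, and replace dx_i by d F_i = (∂F_i/∂u) du + (∂F_i/∂v) dv.
  For the x component: f_1(F) = -4*u*v - 4*v^2 - 2; d F_1 = (-2*v) du + (-2*u) dv
  For the y component: f_2(F) = 11*u*v + 2*v^2 + 1; d F_2 = (v) du + (u + 4*v) dv
Combining and collecting du, dv coefficients:
  coeff of du: v*(19*u*v + 10*v^2 + 5)
  coeff of dv: 19*u^2*v + 54*u*v^2 + 5*u + 8*v^3 + 4*v
F^* omega = (v*(19*u*v + 10*v^2 + 5)) du + (19*u^2*v + 54*u*v^2 + 5*u + 8*v^3 + 4*v) dv.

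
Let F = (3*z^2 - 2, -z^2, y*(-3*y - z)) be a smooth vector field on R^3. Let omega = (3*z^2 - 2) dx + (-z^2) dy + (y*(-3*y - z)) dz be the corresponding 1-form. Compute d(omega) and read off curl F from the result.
d(omega) = (-6*y + z) dy ∧ dz + (6*z) dz ∧ dx + (0) dx ∧ dy; curl F = (-6*y + z, 6*z, 0)

d omega = sum_{i<j} (∂f_j/∂x_i - ∂f_i/∂x_j) dx_i ∧ dx_j. Under the identification (dy ∧ dz, dz ∧ dx, dx ∧ dy) ↔ (e_x, e_y, e_z), the coefficients are exactly the components of curl F. Compute:
  ∂R/∂y - ∂Q/∂z = (-6*y - z) - (-2*z) = -6*y + z
  ∂P/∂z - ∂R/∂x = (6*z) - (0) = 6*z
  ∂Q/∂x - ∂P/∂y = (0) - (0) = 0.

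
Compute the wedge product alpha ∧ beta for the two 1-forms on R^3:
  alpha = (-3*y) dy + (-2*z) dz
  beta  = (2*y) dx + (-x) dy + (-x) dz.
alpha ∧ beta = (6*y^2) dx ∧ dy + (x*(3*y - 2*z)) dy ∧ dz + (4*y*z) dx ∧ dz

Distribute the wedge, using dx_i ∧ dx_j = -dx_j ∧ dx_i and dx_i ∧ dx_i = 0. For each pair (i, j) with i < j, the coefficient of dx_i ∧ dx_j in alpha ∧ beta is (alpha_i * beta_j - alpha_j * beta_i). Collecting: alpha ∧ beta = (6*y^2) dx ∧ dy + (x*(3*y - 2*z)) dy ∧ dz + (4*y*z) dx ∧ dz.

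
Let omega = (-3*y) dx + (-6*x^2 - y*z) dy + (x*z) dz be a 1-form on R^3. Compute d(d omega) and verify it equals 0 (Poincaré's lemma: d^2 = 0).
d(d omega) = 0

Step 1: d omega = sum_{i<j} (∂f_j/∂x_i - ∂f_i/∂x_j) dx_i ∧ dx_j:
  coeff of dx ∧ dy: 3 - 12*x
  coeff of dx ∧ dz: z
  coeff of dy ∧ dz: y
Step 2: Apply d again to each 2-form coefficient. The only possible 3-form in R^3 is dx ∧ dy ∧ dz, with coefficient
  ∂(coeff of dy∧dz)/∂x - ∂(coeff of dx∧dz)/∂y + ∂(coeff of dx∧dy)/∂z
  = ∂/∂x (y) - ∂/∂y (z) + ∂/∂z (3 - 12*x).
Each of these terms simplifies to sums of mixed partials that cancel in pairs. The result is 0 (by equality of mixed partials for smooth functions — Schwarz / Clairaut).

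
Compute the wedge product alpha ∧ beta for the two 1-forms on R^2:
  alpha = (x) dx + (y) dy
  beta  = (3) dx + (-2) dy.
alpha ∧ beta = (-2*x - 3*y) dx ∧ dy

Distribute the wedge, using dx_i ∧ dx_j = -dx_j ∧ dx_i and dx_i ∧ dx_i = 0. For each pair (i, j) with i < j, the coefficient of dx_i ∧ dx_j in alpha ∧ beta is (alpha_i * beta_j - alpha_j * beta_i). Collecting: alpha ∧ beta = (-2*x - 3*y) dx ∧ dy.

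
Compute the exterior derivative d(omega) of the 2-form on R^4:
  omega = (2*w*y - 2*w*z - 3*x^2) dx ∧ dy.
d(omega) = (-2*w) dx ∧ dy ∧ dz + (2*y - 2*z) dx ∧ dy ∧ dw

For a 2-form omega = sum_{i<j} g_{ij} dx_i ∧ dx_j, the exterior derivative is
  d(omega) = sum_{i<j} d(g_{ij}) ∧ dx_i ∧ dx_j = sum_{i<j, k} (∂g_{ij}/∂x_k) dx_k ∧ dx_i ∧ dx_j.
Expand each term, using dx_k ∧ dx_i ∧ dx_j = sgn(permutation) dx_{(a)} ∧ dx_{(b)} ∧ dx_{(c)} with (a < b < c) sorted:
  d(2*w*y - 2*w*z - 3*x^2) includes (∂/∂z)(2*w*y - 2*w*z - 3*x^2) dz = (-2*w) dz, which multiplied by dx ∧ dy gives (-2*w) dx ∧ dy ∧ dz
  d(2*w*y - 2*w*z - 3*x^2) includes (∂/∂w)(2*w*y - 2*w*z - 3*x^2) dw = (2*y - 2*z) dw, which multiplied by dx ∧ dy gives (2*y - 2*z) dx ∧ dy ∧ dw
Collecting like 3-forms: d(omega) = (-2*w) dx ∧ dy ∧ dz + (2*y - 2*z) dx ∧ dy ∧ dw.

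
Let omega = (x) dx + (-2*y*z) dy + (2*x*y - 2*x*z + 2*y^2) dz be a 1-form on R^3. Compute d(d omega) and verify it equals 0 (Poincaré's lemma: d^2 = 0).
d(d omega) = 0

Step 1: d omega = sum_{i<j} (∂f_j/∂x_i - ∂f_i/∂x_j) dx_i ∧ dx_j:
  coeff of dx ∧ dy: 0
  coeff of dx ∧ dz: 2*y - 2*z
  coeff of dy ∧ dz: 2*x + 6*y
Step 2: Apply d again to each 2-form coefficient. The only possible 3-form in R^3 is dx ∧ dy ∧ dz, with coefficient
  ∂(coeff of dy∧dz)/∂x - ∂(coeff of dx∧dz)/∂y + ∂(coeff of dx∧dy)/∂z
  = ∂/∂x (2*x + 6*y) - ∂/∂y (2*y - 2*z) + ∂/∂z (0).
Each of these terms simplifies to sums of mixed partials that cancel in pairs. The result is 0 (by equality of mixed partials for smooth functions — Schwarz / Clairaut).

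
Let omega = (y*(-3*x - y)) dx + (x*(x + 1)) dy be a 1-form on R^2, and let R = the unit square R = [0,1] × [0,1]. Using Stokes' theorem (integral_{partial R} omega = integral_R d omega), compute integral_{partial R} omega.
integral_(partial R) omega = 9/2

Stokes: integral_partial_R omega = integral_R d omega with d omega = (∂Q/∂x - ∂P/∂y) dx ∧ dy.
  ∂Q/∂x = 2*x + 1
  ∂P/∂y = -3*x - 2*y
  integrand = ∂Q/∂x - ∂P/∂y = 5*x + 2*y + 1.
Integrating over R: integral_0^1 integral_0^1 (5*x + 2*y + 1) dx dy = 9/2.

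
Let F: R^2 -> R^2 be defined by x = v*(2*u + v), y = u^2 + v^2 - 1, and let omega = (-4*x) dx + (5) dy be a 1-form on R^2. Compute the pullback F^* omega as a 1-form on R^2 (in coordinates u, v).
F^* omega = (-16*u*v^2 + 10*u - 8*v^3) du + (2*v*(-8*u^2 - 12*u*v - 4*v^2 + 5)) dv

Using F^*(f dg) = (f ∘ F) d(g ∘ F), substitute each coordinate x_i by F_i(u, v) in f_i, and replace dx_i by d F_i = (∂F_i/∂u) du + (∂F_i/∂v) dv.
  For the x component: f_1(F) = 4*v*(-2*u - v); d F_1 = (2*v) du + (2*u + 2*v) dv
  For the y component: f_2(F) = 5; d F_2 = (2*u) du + (2*v) dv
Combining and collecting du, dv coefficients:
  coeff of du: -16*u*v^2 + 10*u - 8*v^3
  coeff of dv: 2*v*(-8*u^2 - 12*u*v - 4*v^2 + 5)
F^* omega = (-16*u*v^2 + 10*u - 8*v^3) du + (2*v*(-8*u^2 - 12*u*v - 4*v^2 + 5)) dv.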